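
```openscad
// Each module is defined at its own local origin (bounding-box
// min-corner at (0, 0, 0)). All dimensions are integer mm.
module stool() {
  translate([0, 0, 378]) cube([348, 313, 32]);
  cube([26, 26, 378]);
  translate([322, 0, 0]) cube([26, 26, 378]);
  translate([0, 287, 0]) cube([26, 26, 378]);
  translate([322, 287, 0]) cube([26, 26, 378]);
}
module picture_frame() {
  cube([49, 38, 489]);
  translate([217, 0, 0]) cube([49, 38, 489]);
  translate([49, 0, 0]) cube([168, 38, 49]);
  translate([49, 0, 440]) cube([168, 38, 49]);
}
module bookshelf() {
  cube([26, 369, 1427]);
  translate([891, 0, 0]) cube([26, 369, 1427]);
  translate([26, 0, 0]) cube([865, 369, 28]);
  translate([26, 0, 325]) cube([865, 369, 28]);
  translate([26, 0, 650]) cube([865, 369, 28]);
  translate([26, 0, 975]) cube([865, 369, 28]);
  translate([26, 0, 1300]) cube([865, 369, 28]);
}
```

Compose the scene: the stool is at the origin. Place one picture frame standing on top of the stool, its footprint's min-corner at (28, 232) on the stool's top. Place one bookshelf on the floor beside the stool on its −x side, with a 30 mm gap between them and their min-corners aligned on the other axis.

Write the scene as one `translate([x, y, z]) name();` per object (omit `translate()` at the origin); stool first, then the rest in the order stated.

stool();
translate([28, 232, 410]) picture_frame();
translate([-947, 0, 0]) bookshelf();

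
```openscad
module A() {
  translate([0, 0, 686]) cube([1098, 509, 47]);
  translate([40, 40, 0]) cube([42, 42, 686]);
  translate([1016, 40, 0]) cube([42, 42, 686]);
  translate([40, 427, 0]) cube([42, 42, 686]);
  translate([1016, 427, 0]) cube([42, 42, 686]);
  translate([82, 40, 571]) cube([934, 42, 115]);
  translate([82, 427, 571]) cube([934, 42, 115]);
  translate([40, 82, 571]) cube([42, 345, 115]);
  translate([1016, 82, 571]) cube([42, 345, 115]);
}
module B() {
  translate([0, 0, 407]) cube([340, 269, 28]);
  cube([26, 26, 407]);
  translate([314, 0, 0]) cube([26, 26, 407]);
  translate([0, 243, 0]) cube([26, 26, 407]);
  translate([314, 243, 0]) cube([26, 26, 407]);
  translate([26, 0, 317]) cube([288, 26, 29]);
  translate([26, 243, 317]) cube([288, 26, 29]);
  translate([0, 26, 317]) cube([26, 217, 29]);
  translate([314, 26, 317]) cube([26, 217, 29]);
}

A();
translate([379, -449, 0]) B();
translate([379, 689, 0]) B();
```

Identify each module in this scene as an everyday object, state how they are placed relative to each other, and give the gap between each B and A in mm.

Each stool's nearest face is 180 mm from the table's bounding box.

A is a table. B is a stool. Two stools sit around the table at the −y, +y sides. The gap between each stool and the table is 180 mm.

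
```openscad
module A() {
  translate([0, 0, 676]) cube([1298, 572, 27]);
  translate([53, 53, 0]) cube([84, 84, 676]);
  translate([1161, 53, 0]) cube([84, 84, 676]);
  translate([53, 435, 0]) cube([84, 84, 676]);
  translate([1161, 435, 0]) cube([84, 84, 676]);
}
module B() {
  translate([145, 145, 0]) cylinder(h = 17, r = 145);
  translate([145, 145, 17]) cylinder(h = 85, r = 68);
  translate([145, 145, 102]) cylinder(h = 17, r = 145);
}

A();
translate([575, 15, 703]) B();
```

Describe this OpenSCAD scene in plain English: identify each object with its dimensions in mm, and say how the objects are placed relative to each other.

A is a rectangular dining table. The top is 1298×572×27 mm with its upper surface at z = 703 mm. It stands on four 84×84 mm square legs, each inset 53 mm from the nearest pair of top edges, running from the floor to the underside of the top.

B is a spool: two coaxial disc flanges of radius 145 mm and thickness 17 mm, joined by a core cylinder of radius 68 mm and height 85 mm. The lower flange rests on z = 0 and the three cylinders share a vertical axis.

The spool is on top of the table.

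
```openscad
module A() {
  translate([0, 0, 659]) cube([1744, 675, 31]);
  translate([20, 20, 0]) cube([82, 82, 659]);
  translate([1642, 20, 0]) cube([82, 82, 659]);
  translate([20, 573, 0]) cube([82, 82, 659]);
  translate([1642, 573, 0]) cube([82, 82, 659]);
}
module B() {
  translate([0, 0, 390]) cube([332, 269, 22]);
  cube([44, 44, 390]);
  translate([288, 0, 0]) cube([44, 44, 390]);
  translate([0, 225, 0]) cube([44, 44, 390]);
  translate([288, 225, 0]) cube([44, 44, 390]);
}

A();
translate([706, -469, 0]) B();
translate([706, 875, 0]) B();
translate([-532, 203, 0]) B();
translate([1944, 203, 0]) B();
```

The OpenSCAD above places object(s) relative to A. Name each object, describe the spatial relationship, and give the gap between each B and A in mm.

Each stool's nearest face is 200 mm from the table's bounding box.

A is a table. B is a stool. Four stools sit around the table at the −y, +y, −x, +x sides. The gap between each stool and the table is 200 mm.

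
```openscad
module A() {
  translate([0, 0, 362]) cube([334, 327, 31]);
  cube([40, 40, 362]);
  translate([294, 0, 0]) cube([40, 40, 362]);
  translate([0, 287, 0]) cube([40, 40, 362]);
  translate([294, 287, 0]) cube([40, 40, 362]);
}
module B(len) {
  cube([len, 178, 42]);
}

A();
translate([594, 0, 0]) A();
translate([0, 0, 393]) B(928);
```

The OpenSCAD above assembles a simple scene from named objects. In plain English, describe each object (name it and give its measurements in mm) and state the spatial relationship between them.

A is a simple wooden stool: a rectangular seat 334 mm (x) by 327 mm (y), 31 mm thick, top face at z = 393 mm, on four square legs, each 40×40 mm in cross-section. The legs rest on z = 0, each flush with a corner of the seat.

B is a rectangular beam 928 mm long (x), 178 mm deep (y), 42 mm thick (z).

The beam spans the tops of two stools placed 260 mm apart, resting at z = 393 mm.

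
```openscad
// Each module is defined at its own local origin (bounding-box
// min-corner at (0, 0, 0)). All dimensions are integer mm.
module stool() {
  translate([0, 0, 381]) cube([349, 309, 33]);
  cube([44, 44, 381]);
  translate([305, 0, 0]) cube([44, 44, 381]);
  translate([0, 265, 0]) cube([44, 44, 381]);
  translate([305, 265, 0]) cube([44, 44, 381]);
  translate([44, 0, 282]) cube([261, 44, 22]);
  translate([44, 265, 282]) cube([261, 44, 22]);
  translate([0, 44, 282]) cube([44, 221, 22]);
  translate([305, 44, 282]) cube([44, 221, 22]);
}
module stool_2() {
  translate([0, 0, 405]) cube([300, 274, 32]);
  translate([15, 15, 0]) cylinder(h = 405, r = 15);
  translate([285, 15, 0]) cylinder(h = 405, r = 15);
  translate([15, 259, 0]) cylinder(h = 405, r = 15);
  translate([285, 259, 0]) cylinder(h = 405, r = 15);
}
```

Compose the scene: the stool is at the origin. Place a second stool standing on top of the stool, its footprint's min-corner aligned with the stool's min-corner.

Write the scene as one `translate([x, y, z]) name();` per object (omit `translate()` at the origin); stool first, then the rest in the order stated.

stool();
translate([0, 0, 414]) stool_2();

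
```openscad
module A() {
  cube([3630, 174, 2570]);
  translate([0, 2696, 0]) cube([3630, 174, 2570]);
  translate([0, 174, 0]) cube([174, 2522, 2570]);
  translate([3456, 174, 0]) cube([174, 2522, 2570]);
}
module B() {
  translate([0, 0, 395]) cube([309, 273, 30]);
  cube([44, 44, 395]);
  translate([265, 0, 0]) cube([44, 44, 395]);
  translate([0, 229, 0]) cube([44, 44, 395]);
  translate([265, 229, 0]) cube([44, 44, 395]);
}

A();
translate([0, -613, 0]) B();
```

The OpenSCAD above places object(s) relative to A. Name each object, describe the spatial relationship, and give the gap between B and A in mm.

The stool's nearest face is 340 mm from the house frame's −y face.

A is a house frame. B is a stool. The stool is on the floor beside the house frame on its −y side. The gap between the stool and the house frame is 340 mm.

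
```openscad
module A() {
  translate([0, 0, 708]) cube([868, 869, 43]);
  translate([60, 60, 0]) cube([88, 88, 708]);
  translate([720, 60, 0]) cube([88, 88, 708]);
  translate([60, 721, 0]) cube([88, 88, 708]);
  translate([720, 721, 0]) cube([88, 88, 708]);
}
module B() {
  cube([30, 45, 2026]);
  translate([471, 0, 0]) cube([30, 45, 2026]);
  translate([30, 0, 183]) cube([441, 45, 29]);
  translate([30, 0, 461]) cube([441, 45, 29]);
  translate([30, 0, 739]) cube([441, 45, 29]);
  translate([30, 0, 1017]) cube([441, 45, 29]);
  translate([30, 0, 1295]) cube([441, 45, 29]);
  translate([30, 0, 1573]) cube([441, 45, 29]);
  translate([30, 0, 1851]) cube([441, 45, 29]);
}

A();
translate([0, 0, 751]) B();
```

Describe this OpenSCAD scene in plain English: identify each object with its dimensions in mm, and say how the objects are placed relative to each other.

A is a table: top 868 mm (x) × 869 mm (y), 43 mm thick, upper face at z = 751 mm, on four 88×88 mm square legs, each inset 60 mm from the nearest pair of top edges, running from z = 0 to the bottom of the top.

B is a wooden ladder with two side rails of 30×45 mm section and 2026 mm height, set 501 mm apart overall. Between them run 7 rectangular rungs (45 mm deep, 29 mm thick), front faces flush with the rails' −y face. The bottom of the first rung is 183 mm above the floor and each subsequent rung is 278 mm higher than the one below.

The ladder is on top of the table.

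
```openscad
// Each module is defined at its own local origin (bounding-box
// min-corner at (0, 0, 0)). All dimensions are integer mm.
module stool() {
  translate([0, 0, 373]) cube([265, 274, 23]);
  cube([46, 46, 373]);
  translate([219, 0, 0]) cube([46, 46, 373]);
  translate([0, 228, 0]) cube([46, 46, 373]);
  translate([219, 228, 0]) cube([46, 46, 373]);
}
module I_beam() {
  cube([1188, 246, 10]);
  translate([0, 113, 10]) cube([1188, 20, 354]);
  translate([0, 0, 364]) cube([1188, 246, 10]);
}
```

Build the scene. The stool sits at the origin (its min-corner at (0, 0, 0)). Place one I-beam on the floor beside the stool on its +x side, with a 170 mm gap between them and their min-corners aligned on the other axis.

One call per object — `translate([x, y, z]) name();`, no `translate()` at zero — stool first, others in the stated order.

stool();
translate([435, 0, 0]) I_beam();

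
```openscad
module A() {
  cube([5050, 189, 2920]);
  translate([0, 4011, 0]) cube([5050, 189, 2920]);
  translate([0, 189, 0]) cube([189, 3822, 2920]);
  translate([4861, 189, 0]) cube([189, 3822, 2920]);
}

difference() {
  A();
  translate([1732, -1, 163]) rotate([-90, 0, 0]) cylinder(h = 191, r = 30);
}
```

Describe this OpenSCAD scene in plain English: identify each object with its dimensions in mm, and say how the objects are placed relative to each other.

A is a box-shaped house frame (walls only): outside footprint 5050×4200 mm, wall height 2920 mm, wall thickness 189 mm. The two y-facing walls run the full x-width; the two x-facing walls fit between the inner faces of the y-facing walls.

The house frame has a circular hole of radius 30 mm through its front wall, centred at (x = 1732, z = 163).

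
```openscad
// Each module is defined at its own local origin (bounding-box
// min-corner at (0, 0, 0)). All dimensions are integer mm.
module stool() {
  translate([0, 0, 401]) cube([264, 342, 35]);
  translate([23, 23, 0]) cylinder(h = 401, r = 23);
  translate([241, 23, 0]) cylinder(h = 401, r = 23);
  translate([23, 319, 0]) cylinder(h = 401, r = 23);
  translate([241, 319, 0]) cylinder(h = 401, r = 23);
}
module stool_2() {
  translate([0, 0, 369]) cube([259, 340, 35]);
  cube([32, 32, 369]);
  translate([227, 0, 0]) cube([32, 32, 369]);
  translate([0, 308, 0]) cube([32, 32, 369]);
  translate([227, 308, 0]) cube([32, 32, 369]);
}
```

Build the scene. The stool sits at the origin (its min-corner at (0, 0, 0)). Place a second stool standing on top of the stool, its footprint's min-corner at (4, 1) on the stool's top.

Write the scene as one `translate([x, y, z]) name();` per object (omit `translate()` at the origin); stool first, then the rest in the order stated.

stool();
translate([4, 1, 436]) stool_2();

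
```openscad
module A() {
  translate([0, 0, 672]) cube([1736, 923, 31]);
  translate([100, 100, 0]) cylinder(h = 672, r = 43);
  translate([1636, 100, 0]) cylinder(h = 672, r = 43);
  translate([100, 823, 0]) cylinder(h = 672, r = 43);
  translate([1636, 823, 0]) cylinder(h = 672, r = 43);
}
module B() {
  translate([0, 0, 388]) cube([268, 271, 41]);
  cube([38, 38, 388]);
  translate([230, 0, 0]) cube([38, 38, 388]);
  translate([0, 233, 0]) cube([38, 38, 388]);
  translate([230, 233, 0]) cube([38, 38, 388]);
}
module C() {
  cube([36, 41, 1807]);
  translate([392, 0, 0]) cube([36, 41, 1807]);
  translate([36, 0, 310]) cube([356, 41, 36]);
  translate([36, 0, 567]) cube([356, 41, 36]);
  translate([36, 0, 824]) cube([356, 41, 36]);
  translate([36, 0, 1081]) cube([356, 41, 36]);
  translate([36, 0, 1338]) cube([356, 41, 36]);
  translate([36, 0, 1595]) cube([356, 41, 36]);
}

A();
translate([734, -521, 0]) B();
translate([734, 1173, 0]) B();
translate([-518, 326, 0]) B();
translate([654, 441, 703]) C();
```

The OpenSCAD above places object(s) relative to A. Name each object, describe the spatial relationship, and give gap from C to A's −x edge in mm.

The ladder's min-x is at 654; the table's min-x is 0; gap = 654 mm.

A is a table. B is a stool. C is a ladder. Three stools sit around the table at the −y, +y, −x sides. The ladder is on top of the table, centred. The gap from the ladder to the table's −x edge is 654 mm.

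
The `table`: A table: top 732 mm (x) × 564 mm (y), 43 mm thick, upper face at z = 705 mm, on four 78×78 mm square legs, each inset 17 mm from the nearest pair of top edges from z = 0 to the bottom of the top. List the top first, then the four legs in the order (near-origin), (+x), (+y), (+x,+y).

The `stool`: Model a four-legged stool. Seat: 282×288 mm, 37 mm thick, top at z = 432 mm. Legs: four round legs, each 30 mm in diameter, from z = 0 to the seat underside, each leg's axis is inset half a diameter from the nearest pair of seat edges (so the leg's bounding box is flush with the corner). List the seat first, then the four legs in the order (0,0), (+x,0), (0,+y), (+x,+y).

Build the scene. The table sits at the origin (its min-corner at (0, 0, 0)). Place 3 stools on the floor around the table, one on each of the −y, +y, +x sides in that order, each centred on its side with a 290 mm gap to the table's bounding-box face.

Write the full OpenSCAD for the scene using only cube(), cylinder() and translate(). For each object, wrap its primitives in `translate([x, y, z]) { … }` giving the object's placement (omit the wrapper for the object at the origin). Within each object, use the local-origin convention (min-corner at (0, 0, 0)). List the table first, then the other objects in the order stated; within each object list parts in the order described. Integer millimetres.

translate([0, 0, 662]) cube([732, 564, 43]);
translate([17, 17, 0]) cube([78, 78, 662]);
translate([637, 17, 0]) cube([78, 78, 662]);
translate([17, 469, 0]) cube([78, 78, 662]);
translate([637, 469, 0]) cube([78, 78, 662]);
translate([225, -578, 0]) {
  translate([0, 0, 395]) cube([282, 288, 37]);
  translate([15, 15, 0]) cylinder(h = 395, r = 15);
  translate([267, 15, 0]) cylinder(h = 395, r = 15);
  translate([15, 273, 0]) cylinder(h = 395, r = 15);
  translate([267, 273, 0]) cylinder(h = 395, r = 15);
}
translate([225, 854, 0]) {
  translate([0, 0, 395]) cube([282, 288, 37]);
  translate([15, 15, 0]) cylinder(h = 395, r = 15);
  translate([267, 15, 0]) cylinder(h = 395, r = 15);
  translate([15, 273, 0]) cylinder(h = 395, r = 15);
  translate([267, 273, 0]) cylinder(h = 395, r = 15);
}
translate([1022, 138, 0]) {
  translate([0, 0, 395]) cube([282, 288, 37]);
  translate([15, 15, 0]) cylinder(h = 395, r = 15);
  translate([267, 15, 0]) cylinder(h = 395, r = 15);
  translate([15, 273, 0]) cylinder(h = 395, r = 15);
  translate([267, 273, 0]) cylinder(h = 395, r = 15);
}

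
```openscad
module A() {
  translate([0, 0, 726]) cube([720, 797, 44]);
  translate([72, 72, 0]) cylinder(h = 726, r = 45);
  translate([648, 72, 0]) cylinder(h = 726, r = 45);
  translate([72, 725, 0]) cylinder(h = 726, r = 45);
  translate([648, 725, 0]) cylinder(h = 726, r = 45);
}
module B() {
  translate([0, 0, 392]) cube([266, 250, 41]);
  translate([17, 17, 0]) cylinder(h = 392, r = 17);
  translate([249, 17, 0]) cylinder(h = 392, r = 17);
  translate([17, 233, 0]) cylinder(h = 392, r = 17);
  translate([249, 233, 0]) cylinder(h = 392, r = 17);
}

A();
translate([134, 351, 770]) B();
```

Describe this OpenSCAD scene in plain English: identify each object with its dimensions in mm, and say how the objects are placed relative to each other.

A is a rectangular dining table. The top is 720×797×44 mm with its upper surface at z = 770 mm. It stands on four round legs of 90 mm diameter, each leg's bounding box inset 27 mm from the nearest pair of top edges, running from the floor to the underside of the top.

B is a four-legged stool. The seat is a 266×250×41 mm slab whose top surface is at z = 433 mm; four round legs, each 34 mm in diameter, run from the floor (z = 0) to the underside of the seat, each leg's axis is inset half a diameter from the nearest pair of seat edges (so the leg's bounding box is flush with the corner).

The stool is on top of the table.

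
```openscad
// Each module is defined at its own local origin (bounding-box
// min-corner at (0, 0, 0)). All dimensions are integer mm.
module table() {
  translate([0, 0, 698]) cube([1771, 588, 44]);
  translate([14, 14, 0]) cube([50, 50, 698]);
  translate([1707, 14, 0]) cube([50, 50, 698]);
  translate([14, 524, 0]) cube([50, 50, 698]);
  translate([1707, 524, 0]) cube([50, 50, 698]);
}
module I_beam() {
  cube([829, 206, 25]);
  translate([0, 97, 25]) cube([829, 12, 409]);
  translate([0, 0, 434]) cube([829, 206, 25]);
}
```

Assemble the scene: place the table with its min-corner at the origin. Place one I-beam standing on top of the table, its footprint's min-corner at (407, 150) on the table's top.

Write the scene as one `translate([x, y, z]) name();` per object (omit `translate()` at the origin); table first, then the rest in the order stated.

table();
translate([407, 150, 742]) I_beam();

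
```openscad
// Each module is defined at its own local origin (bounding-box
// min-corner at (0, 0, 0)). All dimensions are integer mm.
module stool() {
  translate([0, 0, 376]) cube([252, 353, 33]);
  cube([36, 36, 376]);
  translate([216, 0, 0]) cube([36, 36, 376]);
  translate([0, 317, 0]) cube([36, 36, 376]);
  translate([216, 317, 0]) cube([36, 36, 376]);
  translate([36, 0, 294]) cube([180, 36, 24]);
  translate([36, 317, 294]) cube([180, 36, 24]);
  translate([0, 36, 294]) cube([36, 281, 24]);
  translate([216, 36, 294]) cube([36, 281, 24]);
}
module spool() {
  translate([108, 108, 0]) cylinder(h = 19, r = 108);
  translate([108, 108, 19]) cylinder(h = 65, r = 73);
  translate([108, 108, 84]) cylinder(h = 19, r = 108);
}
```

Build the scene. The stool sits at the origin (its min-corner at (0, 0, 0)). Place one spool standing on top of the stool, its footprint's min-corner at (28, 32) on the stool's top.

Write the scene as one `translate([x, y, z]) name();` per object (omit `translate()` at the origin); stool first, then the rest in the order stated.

stool();
translate([28, 32, 409]) spool();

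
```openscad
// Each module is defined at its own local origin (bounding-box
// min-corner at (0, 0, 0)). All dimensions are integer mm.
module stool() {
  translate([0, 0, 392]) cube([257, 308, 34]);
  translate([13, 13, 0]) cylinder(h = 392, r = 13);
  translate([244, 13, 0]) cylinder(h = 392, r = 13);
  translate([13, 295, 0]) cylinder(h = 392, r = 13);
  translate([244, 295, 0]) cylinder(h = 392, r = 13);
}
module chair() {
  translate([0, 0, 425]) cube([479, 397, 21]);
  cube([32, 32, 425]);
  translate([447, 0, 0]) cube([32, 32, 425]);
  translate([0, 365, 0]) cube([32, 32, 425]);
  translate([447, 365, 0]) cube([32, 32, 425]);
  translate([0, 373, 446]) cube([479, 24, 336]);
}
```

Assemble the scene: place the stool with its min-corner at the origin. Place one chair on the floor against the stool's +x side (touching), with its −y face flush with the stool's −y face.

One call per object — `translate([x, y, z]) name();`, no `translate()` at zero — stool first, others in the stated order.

stool();
translate([257, 0, 0]) chair();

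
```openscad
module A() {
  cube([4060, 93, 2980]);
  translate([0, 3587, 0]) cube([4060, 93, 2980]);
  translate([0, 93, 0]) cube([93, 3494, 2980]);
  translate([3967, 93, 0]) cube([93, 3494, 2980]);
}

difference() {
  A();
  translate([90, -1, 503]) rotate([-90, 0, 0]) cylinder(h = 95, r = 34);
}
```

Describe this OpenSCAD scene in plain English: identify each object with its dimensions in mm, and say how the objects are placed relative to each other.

A is the wall frame of a small rectangular building: four walls, each 2980 mm tall and 93 mm thick, enclosing a footprint 4060 mm (x) by 3680 mm (y) outside-to-outside, with no floor or roof. The front and back walls (the −y and +y sides) span the full width; the two side walls fit between them.

The house frame has a circular hole of radius 34 mm through its front wall, centred at (x = 90, z = 503).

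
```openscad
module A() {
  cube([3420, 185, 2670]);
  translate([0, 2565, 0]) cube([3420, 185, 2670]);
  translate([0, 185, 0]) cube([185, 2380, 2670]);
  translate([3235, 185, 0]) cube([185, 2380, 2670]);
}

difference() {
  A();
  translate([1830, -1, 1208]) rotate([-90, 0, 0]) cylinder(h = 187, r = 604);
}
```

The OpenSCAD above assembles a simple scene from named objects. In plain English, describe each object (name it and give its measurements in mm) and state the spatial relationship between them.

A is the wall frame of a small rectangular building: four walls, each 2670 mm tall and 185 mm thick, enclosing a footprint 3420 mm (x) by 2750 mm (y) outside-to-outside, with no floor or roof. The front and back walls (the −y and +y sides) span the full width; the two side walls fit between them.

The house frame has a circular hole of radius 604 mm through its front wall, centred at (x = 1830, z = 1208).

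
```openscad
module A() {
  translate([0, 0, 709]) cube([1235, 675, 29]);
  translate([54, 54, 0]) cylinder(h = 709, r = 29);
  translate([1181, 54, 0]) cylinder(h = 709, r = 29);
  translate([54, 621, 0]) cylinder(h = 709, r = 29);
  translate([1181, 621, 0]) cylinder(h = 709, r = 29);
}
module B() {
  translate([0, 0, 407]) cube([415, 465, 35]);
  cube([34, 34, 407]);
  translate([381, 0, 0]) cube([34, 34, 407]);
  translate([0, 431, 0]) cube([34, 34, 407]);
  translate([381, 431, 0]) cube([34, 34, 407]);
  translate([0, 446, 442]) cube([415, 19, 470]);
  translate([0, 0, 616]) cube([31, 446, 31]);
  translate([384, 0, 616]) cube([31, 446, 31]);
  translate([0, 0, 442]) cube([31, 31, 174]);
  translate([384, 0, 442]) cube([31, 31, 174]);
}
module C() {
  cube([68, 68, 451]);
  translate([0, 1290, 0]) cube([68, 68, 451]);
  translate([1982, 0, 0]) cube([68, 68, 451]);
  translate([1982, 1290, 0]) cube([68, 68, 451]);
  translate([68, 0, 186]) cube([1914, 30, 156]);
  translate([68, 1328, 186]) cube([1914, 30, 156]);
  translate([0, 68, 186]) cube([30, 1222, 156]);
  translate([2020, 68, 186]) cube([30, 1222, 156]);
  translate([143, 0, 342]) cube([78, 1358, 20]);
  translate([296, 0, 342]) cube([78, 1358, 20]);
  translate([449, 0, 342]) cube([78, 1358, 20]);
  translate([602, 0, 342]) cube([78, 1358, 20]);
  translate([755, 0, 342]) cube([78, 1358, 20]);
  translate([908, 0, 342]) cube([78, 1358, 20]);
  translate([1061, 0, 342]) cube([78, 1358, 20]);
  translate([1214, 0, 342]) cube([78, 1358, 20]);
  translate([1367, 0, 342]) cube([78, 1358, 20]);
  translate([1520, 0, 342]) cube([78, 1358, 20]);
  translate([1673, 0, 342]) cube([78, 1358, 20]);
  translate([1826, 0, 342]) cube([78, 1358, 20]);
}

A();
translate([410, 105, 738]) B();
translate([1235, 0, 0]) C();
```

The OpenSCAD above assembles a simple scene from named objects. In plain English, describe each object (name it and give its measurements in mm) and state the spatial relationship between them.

A is a rectangular dining table. The top is 1235×675×29 mm with its upper surface at z = 738 mm. It stands on four round legs of 58 mm diameter, each leg's bounding box inset 25 mm from the nearest pair of top edges, running from the floor to the underside of the top.

B is a chair. The seat is a 415×465×35 mm slab with its top at z = 442 mm, on four 34×34 mm corner legs (flush with the seat edges, standing on z = 0). A flat backrest 19 mm thick, 470 mm tall, spans the full seat width and rises from the seat top along its +y edge, rear face flush with the rear of the seat. Two armrests of 31×31 mm section run along each side from the seat's front edge to the front of the backrest, top faces 205 mm above the seat top and outer faces flush with the seat's x-edges; a 31×31 mm post under the front of each armrest stands on the seat at the front corner.

C is a bed frame 2050 mm long (x) by 1358 mm wide (y). Four 68×68 mm corner posts, 451 mm tall, at the corners of the footprint. Four rails of 30 mm thickness and 156 mm height run between adjacent posts with their undersides at z = 186 mm, their outer faces flush with the outside of the frame (the two x-running rails run between the posts' inner faces; the two y-running rails run between the posts' inner faces). 12 slats, each 78 mm wide (x) and 20 mm thick, lie across the top of the two x-running rails, running the full 1358 mm width of the frame in y; the slats are evenly spaced along x between the inner faces of the end posts with equal gaps (rounded down to the nearest mm) at the −x end and between each pair — any rounding remainder accumulates at the +x end.

The chair is on top of the table, centred. The bed frame is against the table's +x side, with their −y faces flush.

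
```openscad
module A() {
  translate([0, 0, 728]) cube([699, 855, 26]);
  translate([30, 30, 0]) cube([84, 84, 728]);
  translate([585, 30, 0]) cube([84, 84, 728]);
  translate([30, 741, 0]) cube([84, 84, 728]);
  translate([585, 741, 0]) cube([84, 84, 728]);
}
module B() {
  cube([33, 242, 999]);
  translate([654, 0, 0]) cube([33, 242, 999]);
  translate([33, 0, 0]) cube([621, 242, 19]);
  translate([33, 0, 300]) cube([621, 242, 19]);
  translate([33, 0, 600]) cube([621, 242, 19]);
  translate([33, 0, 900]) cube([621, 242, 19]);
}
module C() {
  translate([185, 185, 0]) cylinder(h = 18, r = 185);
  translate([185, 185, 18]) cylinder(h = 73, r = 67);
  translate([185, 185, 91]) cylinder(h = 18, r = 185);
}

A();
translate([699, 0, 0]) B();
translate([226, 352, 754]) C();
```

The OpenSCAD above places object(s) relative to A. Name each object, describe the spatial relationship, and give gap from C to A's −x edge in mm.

A is a table. B is a bookshelf. C is a spool. The bookshelf is against the table's +x side, with their −y faces flush. The spool is on top of the table. The gap from the spool to the table's −x edge is 226 mm.

The spool's min-x is at 226; the table's min-x is 0; gap = 226 mm.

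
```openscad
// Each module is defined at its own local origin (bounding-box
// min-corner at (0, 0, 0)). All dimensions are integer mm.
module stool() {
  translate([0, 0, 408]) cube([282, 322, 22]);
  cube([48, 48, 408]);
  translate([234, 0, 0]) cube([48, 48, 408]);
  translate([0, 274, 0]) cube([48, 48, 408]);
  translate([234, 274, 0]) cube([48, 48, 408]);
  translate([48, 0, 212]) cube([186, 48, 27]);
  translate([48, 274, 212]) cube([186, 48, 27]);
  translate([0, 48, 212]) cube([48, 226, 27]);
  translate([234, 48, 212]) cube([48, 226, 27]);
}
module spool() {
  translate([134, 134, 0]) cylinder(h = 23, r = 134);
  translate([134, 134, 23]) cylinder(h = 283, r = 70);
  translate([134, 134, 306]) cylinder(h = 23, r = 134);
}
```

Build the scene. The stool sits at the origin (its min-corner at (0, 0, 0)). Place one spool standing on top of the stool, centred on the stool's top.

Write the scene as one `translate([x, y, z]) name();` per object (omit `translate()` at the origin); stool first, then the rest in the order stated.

stool();
translate([7, 27, 430]) spool();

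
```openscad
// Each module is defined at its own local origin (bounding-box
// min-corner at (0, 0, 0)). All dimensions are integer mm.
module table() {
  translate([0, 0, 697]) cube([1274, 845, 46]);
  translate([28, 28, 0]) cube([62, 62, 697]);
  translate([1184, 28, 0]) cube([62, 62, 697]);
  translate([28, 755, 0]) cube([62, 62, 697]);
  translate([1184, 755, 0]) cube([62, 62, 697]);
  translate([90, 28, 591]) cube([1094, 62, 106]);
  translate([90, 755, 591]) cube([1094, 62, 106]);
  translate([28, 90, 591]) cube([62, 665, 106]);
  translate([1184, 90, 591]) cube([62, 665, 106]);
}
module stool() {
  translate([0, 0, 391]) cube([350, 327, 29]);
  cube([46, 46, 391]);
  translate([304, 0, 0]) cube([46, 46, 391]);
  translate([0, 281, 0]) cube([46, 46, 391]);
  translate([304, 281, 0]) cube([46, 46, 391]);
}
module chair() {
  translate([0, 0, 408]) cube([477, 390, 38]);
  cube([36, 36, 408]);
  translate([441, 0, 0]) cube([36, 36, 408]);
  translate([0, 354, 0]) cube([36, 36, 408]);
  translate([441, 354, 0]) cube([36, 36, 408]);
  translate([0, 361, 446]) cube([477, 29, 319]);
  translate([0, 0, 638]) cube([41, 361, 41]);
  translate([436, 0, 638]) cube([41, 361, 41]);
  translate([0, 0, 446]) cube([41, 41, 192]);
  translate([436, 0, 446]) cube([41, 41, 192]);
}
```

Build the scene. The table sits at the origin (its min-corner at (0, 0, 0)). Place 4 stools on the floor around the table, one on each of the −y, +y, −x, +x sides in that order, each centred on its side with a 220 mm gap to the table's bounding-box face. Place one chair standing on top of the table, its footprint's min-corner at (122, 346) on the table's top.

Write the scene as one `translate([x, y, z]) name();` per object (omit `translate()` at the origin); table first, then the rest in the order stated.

table();
translate([462, -547, 0]) stool();
translate([462, 1065, 0]) stool();
translate([-570, 259, 0]) stool();
translate([1494, 259, 0]) stool();
translate([122, 346, 743]) chair();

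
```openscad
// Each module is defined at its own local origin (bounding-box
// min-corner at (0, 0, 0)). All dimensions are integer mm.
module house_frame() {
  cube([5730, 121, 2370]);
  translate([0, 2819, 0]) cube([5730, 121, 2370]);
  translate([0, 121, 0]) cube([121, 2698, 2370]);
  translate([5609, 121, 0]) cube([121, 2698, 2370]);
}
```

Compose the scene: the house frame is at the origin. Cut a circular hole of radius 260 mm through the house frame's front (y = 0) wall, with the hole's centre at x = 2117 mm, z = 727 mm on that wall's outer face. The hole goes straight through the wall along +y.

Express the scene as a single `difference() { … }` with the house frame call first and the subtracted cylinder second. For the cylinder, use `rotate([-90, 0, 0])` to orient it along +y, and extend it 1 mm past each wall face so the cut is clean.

difference() {
  house_frame();
  translate([2117, -1, 727]) rotate([-90, 0, 0]) cylinder(h = 123, r = 260);
}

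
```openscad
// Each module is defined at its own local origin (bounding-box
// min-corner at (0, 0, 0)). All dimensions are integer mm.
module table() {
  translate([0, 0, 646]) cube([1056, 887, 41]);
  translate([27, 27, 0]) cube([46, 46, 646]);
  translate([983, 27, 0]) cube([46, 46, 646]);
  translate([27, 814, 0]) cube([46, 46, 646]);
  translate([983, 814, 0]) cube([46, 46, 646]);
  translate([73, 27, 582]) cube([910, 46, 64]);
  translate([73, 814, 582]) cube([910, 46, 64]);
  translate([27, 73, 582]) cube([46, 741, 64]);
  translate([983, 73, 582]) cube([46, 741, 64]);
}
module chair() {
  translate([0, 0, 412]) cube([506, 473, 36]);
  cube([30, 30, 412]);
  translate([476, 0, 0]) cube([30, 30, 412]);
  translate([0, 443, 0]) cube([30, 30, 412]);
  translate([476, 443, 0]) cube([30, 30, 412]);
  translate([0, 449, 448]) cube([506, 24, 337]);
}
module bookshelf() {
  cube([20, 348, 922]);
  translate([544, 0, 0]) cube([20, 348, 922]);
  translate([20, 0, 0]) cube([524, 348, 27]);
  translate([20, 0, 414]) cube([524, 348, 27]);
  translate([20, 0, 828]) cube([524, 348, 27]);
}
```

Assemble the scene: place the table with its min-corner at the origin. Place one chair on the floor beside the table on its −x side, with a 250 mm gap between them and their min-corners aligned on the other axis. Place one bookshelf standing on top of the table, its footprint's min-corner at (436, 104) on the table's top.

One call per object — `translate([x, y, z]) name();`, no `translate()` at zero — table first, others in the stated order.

table();
translate([-756, 0, 0]) chair();
translate([436, 104, 687]) bookshelf();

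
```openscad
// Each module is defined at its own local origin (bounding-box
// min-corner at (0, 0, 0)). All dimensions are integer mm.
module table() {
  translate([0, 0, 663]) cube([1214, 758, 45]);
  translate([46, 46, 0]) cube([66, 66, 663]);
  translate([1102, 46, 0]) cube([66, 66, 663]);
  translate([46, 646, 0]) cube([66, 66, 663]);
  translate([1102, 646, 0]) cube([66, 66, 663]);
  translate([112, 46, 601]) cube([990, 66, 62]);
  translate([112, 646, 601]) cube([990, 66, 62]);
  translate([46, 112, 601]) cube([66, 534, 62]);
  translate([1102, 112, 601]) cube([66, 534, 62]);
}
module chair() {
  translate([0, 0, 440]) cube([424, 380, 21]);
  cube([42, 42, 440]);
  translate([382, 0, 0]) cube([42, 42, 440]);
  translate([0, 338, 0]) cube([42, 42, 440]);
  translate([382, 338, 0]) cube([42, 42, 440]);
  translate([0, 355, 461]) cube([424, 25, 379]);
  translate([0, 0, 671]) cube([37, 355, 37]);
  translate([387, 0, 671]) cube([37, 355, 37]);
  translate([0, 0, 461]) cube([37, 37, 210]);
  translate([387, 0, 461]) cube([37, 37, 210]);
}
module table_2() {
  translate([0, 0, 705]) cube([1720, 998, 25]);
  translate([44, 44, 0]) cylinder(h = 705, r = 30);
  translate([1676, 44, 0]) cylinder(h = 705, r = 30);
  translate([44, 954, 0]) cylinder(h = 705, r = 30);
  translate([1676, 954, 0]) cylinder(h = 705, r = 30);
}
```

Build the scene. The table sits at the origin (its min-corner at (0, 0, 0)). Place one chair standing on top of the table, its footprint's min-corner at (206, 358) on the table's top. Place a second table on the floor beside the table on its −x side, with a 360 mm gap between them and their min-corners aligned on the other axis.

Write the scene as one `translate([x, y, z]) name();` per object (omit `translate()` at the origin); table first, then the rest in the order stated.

table();
translate([206, 358, 708]) chair();
translate([-2080, 0, 0]) table_2();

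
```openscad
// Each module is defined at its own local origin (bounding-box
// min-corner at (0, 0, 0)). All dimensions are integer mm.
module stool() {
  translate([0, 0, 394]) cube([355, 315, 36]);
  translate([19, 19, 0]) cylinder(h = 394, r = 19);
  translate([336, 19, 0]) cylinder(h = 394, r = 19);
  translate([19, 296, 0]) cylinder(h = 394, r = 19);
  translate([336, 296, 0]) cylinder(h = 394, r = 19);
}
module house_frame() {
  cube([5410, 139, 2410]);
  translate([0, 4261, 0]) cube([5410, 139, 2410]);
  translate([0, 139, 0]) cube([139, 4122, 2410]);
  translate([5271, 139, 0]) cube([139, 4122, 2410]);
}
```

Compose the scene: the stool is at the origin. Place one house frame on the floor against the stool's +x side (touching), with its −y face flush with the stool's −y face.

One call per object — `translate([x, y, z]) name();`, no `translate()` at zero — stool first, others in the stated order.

stool();
translate([355, 0, 0]) house_frame();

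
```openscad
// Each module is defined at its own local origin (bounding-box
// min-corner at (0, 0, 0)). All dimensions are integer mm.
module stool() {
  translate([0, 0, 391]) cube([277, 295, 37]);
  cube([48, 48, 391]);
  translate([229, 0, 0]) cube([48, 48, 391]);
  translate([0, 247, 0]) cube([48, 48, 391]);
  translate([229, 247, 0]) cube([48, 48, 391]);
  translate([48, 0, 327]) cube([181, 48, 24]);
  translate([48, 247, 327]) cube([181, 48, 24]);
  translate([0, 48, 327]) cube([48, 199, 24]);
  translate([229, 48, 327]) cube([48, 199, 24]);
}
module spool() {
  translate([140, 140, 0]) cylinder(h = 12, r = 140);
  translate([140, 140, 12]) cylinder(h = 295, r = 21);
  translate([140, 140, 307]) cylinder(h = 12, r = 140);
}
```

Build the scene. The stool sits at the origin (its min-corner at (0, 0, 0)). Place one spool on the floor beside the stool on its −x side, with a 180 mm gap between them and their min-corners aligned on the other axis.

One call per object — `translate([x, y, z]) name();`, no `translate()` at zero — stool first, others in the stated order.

stool();
translate([-460, 0, 0]) spool();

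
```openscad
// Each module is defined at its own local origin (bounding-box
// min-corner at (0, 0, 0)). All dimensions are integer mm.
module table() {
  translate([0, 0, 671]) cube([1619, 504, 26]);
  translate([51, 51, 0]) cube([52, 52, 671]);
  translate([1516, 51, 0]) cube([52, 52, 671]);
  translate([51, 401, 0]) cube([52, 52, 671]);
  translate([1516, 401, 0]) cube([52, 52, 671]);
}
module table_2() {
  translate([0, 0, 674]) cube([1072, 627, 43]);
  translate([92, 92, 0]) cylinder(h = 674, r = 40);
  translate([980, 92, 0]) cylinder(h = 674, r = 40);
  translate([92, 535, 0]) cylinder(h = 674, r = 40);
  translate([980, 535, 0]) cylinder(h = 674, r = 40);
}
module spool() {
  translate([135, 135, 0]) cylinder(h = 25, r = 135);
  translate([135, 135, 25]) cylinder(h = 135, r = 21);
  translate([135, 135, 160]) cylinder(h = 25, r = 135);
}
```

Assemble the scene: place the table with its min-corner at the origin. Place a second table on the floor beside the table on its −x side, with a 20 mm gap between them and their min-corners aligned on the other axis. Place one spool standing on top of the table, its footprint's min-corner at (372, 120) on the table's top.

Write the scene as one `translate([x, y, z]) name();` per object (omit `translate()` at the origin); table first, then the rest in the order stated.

table();
translate([-1092, 0, 0]) table_2();
translate([372, 120, 697]) spool();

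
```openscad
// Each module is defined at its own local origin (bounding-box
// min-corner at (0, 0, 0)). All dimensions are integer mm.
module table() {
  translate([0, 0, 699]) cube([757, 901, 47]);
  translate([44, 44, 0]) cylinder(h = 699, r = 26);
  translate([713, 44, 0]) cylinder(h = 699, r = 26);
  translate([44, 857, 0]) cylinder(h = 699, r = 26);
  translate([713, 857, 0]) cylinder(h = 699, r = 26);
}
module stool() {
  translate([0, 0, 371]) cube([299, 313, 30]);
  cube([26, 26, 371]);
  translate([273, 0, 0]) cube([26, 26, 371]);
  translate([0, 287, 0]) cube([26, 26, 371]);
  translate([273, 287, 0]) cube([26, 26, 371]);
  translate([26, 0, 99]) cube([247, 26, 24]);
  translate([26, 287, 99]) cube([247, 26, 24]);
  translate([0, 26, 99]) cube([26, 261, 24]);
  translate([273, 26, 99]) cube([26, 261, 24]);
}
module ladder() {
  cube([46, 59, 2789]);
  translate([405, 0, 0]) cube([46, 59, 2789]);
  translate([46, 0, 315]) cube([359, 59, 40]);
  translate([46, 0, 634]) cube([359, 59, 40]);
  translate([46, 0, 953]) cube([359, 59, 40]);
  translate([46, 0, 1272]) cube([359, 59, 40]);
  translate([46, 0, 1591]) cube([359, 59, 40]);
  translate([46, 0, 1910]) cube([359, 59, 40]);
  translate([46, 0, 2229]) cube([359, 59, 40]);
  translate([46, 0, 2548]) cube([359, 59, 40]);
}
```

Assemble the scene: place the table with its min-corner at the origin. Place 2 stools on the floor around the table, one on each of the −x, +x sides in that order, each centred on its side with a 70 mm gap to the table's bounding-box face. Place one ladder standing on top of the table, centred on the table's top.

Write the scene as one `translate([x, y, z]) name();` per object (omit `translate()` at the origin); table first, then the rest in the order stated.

table();
translate([-369, 294, 0]) stool();
translate([827, 294, 0]) stool();
translate([153, 421, 746]) ladder();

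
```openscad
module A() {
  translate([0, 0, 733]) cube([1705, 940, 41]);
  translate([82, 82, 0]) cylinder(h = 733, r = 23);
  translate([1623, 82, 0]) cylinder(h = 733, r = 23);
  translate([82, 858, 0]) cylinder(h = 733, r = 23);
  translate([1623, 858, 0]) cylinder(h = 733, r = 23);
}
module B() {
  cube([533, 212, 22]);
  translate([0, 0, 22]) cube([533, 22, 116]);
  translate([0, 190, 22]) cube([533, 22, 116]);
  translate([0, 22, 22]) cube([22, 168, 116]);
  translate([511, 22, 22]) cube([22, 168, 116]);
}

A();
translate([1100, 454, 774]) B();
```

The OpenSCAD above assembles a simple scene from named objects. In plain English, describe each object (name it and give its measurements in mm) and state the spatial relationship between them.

A is a table: top 1705 mm (x) × 940 mm (y), 41 mm thick, upper face at z = 774 mm, on four round legs of 46 mm diameter, each leg's bounding box inset 59 mm from the nearest pair of top edges, running from z = 0 to the bottom of the top.

B is an open-topped rectangular box: outside dimensions 533×212×138 mm, with a uniform wall and base thickness of 22 mm. The base is a full 533×212 slab on the floor; four walls sit on top of the base. The front and back walls (the −y and +y sides) span the full width; the two side walls fit between them.

The open box is on top of the table.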